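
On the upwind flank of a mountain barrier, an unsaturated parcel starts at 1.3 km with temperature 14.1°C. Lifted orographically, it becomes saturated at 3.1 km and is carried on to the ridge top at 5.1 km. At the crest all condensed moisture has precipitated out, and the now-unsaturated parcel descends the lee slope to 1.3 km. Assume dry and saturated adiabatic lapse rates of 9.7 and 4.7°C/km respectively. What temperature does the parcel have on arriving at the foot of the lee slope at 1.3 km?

24.1°C

Dry to 3100 m: -9.7 × 1.8 km = -17.46°C, so T = -3.36°C.
Saturated to 5100 m: -4.7 × 2 km = -9.4°C, so T = -12.76°C.
Dry descent to 1300 m: +9.7 × 3.8 km = +36.86°C, so T = 24.1°C.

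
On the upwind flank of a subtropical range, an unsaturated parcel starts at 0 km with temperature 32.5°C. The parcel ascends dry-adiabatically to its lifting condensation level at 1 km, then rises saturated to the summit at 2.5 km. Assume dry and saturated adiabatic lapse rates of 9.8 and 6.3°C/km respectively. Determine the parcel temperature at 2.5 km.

0 → 1000 m (dry, 9.8°C/km): ΔT = -9.8 × 1 = -9.8°C → T = 22.7°C
1000 → 2500 m (saturated, 6.3°C/km): ΔT = -6.3 × 1.5 = -9.45°C → T = 13.25°C

13.25°C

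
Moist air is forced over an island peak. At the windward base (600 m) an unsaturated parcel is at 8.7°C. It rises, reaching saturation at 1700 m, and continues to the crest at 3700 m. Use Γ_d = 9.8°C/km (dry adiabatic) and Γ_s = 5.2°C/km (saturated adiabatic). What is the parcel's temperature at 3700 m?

-12.48°C

600–1700 m, dry: Δz = 1.1 km ⇒ ΔT = -10.78°C; T = -2.08°C
1700–3700 m, saturated: Δz = 2 km ⇒ ΔT = -10.4°C; T = -12.48°C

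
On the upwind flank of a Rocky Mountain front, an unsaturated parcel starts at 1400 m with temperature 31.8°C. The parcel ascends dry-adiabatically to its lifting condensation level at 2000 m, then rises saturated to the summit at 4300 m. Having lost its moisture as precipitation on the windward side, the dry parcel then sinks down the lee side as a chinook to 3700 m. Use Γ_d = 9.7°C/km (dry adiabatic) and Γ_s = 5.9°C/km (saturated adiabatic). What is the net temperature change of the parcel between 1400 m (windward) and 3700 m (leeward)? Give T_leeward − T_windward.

From 1400 m to 2000 m (dry): cools by 9.7 × 0.6 = 5.82°C, giving 25.98°C.
From 2000 m to 4300 m (saturated): cools by 5.9 × 2.3 = 13.57°C, giving 12.41°C.
From 4300 m to 3700 m (dry descent): warms by 9.7 × 0.6 = 5.82°C, giving 18.23°C.
Net change vs windward start: 18.23 − 31.8 = -13.57°C

-13.57°C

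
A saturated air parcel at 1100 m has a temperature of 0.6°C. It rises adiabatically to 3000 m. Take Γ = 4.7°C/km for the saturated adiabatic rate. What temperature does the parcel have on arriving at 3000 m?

-8.33°C

From 1100 m to 3000 m (saturated adiabatic): cools by 4.7 × 1.9 = 8.93°C, giving -8.33°C.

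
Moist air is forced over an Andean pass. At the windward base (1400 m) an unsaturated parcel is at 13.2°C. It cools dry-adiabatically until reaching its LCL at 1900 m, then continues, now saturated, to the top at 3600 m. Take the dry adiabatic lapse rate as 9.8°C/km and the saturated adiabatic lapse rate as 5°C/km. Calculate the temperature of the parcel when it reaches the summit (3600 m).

-0.2°C

1400–1900 m, dry: Δz = 0.5 km ⇒ ΔT = -4.9°C; T = 8.3°C
1900–3600 m, saturated: Δz = 1.7 km ⇒ ΔT = -8.5°C; T = -0.2°C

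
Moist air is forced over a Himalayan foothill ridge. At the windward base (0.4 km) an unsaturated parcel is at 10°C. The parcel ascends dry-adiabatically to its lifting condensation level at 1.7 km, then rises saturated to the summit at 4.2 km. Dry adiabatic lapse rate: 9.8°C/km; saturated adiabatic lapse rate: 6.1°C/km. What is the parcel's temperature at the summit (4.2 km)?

-17.99°C

400–1700 m, dry: Δz = 1.3 km ⇒ ΔT = -12.74°C; T = -2.74°C
1700–4200 m, saturated: Δz = 2.5 km ⇒ ΔT = -15.25°C; T = -17.99°C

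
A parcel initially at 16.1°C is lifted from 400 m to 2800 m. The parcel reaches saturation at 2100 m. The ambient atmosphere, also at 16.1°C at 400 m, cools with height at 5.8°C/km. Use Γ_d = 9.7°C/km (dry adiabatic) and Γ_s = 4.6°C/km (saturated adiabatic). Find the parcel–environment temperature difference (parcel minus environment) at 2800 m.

-5.79°C (parcel cooler than environment)

Parcel:
  400 → 2100 m (dry, 9.7°C/km): ΔT = -9.7 × 1.7 = -16.49°C → T = -0.39°C
  2100 → 2800 m (saturated, 4.6°C/km): ΔT = -4.6 × 0.7 = -3.22°C → T = -3.61°C
Environment:
  400 → 2800 m (environment, 5.8°C/km): ΔT = -5.8 × 2.4 = -13.92°C → T = 2.18°C
T_parcel − T_env = -3.61 − 2.18 = -5.79°C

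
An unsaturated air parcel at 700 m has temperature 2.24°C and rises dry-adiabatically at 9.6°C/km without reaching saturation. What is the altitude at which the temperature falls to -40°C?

Height above start = (2.24 − (-40)) / 9.6 = 4.4 km
Altitude = 700 m + 4400 m = 5100 m

5100 m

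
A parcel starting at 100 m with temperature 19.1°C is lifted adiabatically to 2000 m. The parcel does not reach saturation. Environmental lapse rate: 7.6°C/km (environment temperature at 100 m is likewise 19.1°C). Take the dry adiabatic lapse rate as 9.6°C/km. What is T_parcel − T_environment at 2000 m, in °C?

Parcel:
  100–2000 m, dry: Δz = 1.9 km ⇒ ΔT = -18.24°C; T = 0.86°C
Environment:
  100–2000 m, environment: Δz = 1.9 km ⇒ ΔT = -14.44°C; T = 4.66°C
T_parcel − T_env = 0.86 − 4.66 = -3.8°C

-3.8°C (parcel cooler than environment)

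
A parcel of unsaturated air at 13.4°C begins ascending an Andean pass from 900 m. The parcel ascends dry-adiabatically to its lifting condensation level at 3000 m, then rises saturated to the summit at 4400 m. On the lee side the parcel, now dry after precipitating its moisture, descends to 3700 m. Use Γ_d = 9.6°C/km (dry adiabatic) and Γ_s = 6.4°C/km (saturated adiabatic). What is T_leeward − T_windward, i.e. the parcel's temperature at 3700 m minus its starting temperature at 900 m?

-22.4°C

900–3000 m, dry: Δz = 2.1 km ⇒ ΔT = -20.16°C; T = -6.76°C
3000–4400 m, saturated: Δz = 1.4 km ⇒ ΔT = -8.96°C; T = -15.72°C
4400–3700 m, dry descent: Δz = 0.7 km ⇒ ΔT = +6.72°C; T = -9°C
Net change vs windward start: -9 − 13.4 = -22.4°C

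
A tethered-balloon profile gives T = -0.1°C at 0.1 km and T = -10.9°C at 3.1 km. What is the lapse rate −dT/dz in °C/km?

Γ = −ΔT/Δz = (-0.1 − (-10.9)) / (3100 − 100) m
  = 10.8°C / 3 km = 3.6°C/km

3.6°C/km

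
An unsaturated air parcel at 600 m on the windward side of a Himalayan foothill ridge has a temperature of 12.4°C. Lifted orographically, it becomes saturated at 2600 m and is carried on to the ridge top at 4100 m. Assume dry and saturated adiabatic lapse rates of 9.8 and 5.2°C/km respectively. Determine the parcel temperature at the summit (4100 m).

600–2600 m, dry: Δz = 2 km ⇒ ΔT = -19.6°C; T = -7.2°C
2600–4100 m, saturated: Δz = 1.5 km ⇒ ΔT = -7.8°C; T = -15°C

-15°C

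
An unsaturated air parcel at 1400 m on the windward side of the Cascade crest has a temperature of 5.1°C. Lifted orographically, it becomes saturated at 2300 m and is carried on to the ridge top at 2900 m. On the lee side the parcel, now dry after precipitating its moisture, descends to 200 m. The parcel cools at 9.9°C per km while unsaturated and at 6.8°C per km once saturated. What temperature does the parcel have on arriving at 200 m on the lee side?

Dry to 2300 m: -9.9 × 0.9 km = -8.91°C, so T = -3.81°C.
Saturated to 2900 m: -6.8 × 0.6 km = -4.08°C, so T = -7.89°C.
Dry descent to 200 m: +9.9 × 2.7 km = +26.73°C, so T = 18.84°C.

18.84°C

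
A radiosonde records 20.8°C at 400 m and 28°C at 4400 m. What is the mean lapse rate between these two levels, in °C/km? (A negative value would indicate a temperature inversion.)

Γ = −ΔT/Δz = (20.8 − 28) / (4400 − 400) m
  = -7.2°C / 4 km = -1.8°C/km

-1.8°C/km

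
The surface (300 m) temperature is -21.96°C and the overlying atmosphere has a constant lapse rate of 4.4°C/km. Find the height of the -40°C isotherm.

Height above start = (-21.96 − (-40)) / 4.4 = 4.1 km
Altitude = 300 m + 4100 m = 4400 m

4400 m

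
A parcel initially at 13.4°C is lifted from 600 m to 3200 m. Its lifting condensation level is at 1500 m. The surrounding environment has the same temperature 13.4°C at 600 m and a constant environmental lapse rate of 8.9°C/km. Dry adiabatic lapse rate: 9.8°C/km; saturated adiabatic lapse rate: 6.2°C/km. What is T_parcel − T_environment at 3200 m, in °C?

Parcel:
  600–1500 m, dry: Δz = 0.9 km ⇒ ΔT = -8.82°C; T = 4.58°C
  1500–3200 m, saturated: Δz = 1.7 km ⇒ ΔT = -10.54°C; T = -5.96°C
Environment:
  600–3200 m, environment: Δz = 2.6 km ⇒ ΔT = -23.14°C; T = -9.74°C
T_parcel − T_env = -5.96 − (-9.74) = +3.78°C

+3.78°C (parcel warmer than environment)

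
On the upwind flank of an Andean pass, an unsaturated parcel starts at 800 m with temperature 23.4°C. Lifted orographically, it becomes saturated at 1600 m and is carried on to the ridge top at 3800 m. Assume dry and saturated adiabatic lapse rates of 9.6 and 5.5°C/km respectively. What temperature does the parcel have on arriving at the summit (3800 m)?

3.62°C

From 800 m to 1600 m (dry): cools by 9.6 × 0.8 = 7.68°C, giving 15.72°C.
From 1600 m to 3800 m (saturated): cools by 5.5 × 2.2 = 12.1°C, giving 3.62°C.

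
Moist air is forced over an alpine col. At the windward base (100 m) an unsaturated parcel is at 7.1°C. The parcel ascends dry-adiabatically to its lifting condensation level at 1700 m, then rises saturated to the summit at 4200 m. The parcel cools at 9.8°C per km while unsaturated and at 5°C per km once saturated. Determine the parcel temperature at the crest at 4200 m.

-21.08°C

100–1700 m, dry: Δz = 1.6 km ⇒ ΔT = -15.68°C; T = -8.58°C
1700–4200 m, saturated: Δz = 2.5 km ⇒ ΔT = -12.5°C; T = -21.08°C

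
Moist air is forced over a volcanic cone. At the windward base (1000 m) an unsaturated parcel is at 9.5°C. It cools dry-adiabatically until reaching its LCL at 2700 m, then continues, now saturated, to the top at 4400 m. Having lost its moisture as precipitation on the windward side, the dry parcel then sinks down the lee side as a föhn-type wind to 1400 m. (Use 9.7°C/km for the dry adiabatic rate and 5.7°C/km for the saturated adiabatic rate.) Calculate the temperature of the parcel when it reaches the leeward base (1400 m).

12.42°C

Dry to 2700 m: -9.7 × 1.7 km = -16.49°C, so T = -6.99°C.
Saturated to 4400 m: -5.7 × 1.7 km = -9.69°C, so T = -16.68°C.
Dry descent to 1400 m: +9.7 × 3 km = +29.1°C, so T = 12.42°C.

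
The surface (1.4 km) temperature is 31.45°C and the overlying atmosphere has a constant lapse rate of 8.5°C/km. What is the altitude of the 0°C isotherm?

Height above start = (31.45 − 0) / 8.5 = 3.7 km
Altitude = 1400 m + 3700 m = 5100 m

5.1 km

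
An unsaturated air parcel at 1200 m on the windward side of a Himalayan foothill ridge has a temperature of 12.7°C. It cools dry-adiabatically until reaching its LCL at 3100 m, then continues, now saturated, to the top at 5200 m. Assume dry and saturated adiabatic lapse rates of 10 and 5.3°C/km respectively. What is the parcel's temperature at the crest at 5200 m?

-17.43°C

1200–3100 m, dry: Δz = 1.9 km ⇒ ΔT = -19°C; T = -6.3°C
3100–5200 m, saturated: Δz = 2.1 km ⇒ ΔT = -11.13°C; T = -17.43°C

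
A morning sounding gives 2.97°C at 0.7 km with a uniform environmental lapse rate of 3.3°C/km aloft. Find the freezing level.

Height above start = (2.97 − 0) / 3.3 = 0.9 km
Altitude = 700 m + 900 m = 1600 m

1.6 km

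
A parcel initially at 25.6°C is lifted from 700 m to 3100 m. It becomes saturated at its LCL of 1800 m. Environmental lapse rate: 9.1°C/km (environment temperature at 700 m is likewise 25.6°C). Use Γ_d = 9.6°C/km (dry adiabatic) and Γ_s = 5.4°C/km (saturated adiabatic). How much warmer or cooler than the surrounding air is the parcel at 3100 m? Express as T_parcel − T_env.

+4.26°C (parcel warmer than environment)

Parcel:
  Dry to 1800 m: -9.6 × 1.1 km = -10.56°C, so T = 15.04°C.
  Saturated to 3100 m: -5.4 × 1.3 km = -7.02°C, so T = 8.02°C.
Environment:
  Environment to 3100 m: -9.1 × 2.4 km = -21.84°C, so T = 3.76°C.
T_parcel − T_env = 8.02 − 3.76 = +4.26°C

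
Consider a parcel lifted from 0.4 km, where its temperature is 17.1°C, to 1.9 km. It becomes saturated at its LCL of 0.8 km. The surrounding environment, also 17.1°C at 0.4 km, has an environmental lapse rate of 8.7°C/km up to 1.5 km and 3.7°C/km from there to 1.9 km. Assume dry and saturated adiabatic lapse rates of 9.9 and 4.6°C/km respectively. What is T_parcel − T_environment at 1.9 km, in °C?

Parcel:
  400 → 800 m (dry, 9.9°C/km): ΔT = -9.9 × 0.4 = -3.96°C → T = 13.14°C
  800 → 1900 m (saturated, 4.6°C/km): ΔT = -4.6 × 1.1 = -5.06°C → T = 8.08°C
Environment:
  400 → 1500 m (environment, lower layer, 8.7°C/km): ΔT = -8.7 × 1.1 = -9.57°C → T = 7.53°C
  1500 → 1900 m (environment, upper layer, 3.7°C/km): ΔT = -3.7 × 0.4 = -1.48°C → T = 6.05°C
T_parcel − T_env = 8.08 − 6.05 = +2.03°C

+2.03°C (parcel warmer than environment)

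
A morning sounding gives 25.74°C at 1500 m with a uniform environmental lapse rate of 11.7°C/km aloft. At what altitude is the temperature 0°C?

3700 m

Height above start = (25.74 − 0) / 11.7 = 2.2 km
Altitude = 1500 m + 2200 m = 3700 m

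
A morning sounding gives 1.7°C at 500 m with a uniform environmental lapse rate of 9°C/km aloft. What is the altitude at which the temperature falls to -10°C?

Height above start = (1.7 − (-10)) / 9 = 1.3 km
Altitude = 500 m + 1300 m = 1800 m

1800 m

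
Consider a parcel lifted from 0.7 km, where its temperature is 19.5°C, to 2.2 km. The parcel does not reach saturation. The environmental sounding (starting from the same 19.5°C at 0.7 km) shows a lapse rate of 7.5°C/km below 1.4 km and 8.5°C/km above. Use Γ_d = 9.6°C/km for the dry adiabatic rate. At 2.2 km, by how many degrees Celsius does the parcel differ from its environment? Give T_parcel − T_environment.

Parcel:
  700–2200 m, dry: Δz = 1.5 km ⇒ ΔT = -14.4°C; T = 5.1°C
Environment:
  700–1400 m, environment, lower layer: Δz = 0.7 km ⇒ ΔT = -5.25°C; T = 14.25°C
  1400–2200 m, environment, upper layer: Δz = 0.8 km ⇒ ΔT = -6.8°C; T = 7.45°C
T_parcel − T_env = 5.1 − 7.45 = -2.35°C

-2.35°C (parcel cooler than environment)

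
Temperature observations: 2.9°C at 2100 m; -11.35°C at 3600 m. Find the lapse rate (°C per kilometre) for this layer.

Γ = −ΔT/Δz = (2.9 − (-11.35)) / (3600 − 2100) m
  = 14.25°C / 1.5 km = 9.5°C/km

9.5°C/km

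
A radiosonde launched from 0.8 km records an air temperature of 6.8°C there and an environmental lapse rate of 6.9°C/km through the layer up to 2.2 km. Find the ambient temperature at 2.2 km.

-2.86°C

From 800 m to 2200 m (environmental): cools by 6.9 × 1.4 = 9.66°C, giving -2.86°C.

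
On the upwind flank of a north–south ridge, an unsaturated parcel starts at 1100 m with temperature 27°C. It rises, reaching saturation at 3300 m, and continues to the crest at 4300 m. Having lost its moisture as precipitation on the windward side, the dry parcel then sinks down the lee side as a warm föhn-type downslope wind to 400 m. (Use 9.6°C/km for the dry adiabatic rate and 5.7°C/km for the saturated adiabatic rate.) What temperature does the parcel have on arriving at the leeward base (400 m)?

37.62°C

Dry to 3300 m: -9.6 × 2.2 km = -21.12°C, so T = 5.88°C.
Saturated to 4300 m: -5.7 × 1 km = -5.7°C, so T = 0.18°C.
Dry descent to 400 m: +9.6 × 3.9 km = +37.44°C, so T = 37.62°C.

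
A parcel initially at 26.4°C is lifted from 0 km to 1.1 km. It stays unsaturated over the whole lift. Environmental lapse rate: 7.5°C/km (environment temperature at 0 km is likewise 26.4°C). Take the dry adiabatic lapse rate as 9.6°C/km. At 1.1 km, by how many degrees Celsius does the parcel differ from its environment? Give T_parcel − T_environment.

Parcel:
  0–1100 m, dry: Δz = 1.1 km ⇒ ΔT = -10.56°C; T = 15.84°C
Environment:
  0–1100 m, environment: Δz = 1.1 km ⇒ ΔT = -8.25°C; T = 18.15°C
T_parcel − T_env = 15.84 − 18.15 = -2.31°C

-2.31°C (parcel cooler than environment)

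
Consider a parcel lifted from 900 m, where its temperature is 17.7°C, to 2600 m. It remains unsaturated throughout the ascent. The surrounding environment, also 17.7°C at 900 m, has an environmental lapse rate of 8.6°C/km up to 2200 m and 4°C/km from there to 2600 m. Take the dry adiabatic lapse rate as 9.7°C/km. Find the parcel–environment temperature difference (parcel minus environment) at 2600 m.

-3.71°C (parcel cooler than environment)

Parcel:
  From 900 m to 2600 m (dry): cools by 9.7 × 1.7 = 16.49°C, giving 1.21°C.
Environment:
  From 900 m to 2200 m (environment, lower layer): cools by 8.6 × 1.3 = 11.18°C, giving 6.52°C.
  From 2200 m to 2600 m (environment, upper layer): cools by 4 × 0.4 = 1.6°C, giving 4.92°C.
T_parcel − T_env = 1.21 − 4.92 = -3.71°C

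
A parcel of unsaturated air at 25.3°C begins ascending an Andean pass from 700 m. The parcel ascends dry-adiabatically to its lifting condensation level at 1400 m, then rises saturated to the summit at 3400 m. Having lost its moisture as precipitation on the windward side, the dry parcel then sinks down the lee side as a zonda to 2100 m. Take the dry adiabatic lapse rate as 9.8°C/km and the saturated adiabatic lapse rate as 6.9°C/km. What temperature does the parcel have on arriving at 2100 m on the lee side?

17.38°C

From 700 m to 1400 m (dry): cools by 9.8 × 0.7 = 6.86°C, giving 18.44°C.
From 1400 m to 3400 m (saturated): cools by 6.9 × 2 = 13.8°C, giving 4.64°C.
From 3400 m to 2100 m (dry descent): warms by 9.8 × 1.3 = 12.74°C, giving 17.38°C.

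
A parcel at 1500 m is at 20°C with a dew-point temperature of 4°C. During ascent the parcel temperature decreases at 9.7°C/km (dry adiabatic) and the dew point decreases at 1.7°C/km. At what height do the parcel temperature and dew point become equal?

3500 m

T and T_d converge at 9.7 − 1.7 = 8°C per km
Height above start = (20 − 4) / 8 = 2 km
LCL altitude = 1500 m + 2000 m = 3500 m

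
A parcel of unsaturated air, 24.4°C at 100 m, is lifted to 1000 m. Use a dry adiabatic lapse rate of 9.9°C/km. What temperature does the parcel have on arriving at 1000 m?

100 → 1000 m (dry adiabatic, 9.9°C/km): ΔT = -9.9 × 0.9 = -8.91°C → T = 15.49°C

15.49°C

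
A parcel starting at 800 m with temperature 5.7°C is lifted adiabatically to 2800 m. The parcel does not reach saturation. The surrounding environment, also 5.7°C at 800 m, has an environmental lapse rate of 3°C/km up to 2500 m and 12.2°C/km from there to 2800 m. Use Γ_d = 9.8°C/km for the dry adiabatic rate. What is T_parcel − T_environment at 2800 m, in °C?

Parcel:
  Dry to 2800 m: -9.8 × 2 km = -19.6°C, so T = -13.9°C.
Environment:
  Environment, lower layer to 2500 m: -3 × 1.7 km = -5.1°C, so T = 0.6°C.
  Environment, upper layer to 2800 m: -12.2 × 0.3 km = -3.66°C, so T = -3.06°C.
T_parcel − T_env = -13.9 − (-3.06) = -10.84°C

-10.84°C (parcel cooler than environment)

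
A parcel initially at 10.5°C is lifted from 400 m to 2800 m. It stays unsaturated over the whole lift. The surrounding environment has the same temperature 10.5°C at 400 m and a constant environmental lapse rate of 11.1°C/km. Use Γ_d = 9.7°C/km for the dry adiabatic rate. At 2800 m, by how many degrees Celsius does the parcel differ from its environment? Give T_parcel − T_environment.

Parcel:
  400–2800 m, dry: Δz = 2.4 km ⇒ ΔT = -23.28°C; T = -12.78°C
Environment:
  400–2800 m, environment: Δz = 2.4 km ⇒ ΔT = -26.64°C; T = -16.14°C
T_parcel − T_env = -12.78 − (-16.14) = +3.36°C

+3.36°C (parcel warmer than environment)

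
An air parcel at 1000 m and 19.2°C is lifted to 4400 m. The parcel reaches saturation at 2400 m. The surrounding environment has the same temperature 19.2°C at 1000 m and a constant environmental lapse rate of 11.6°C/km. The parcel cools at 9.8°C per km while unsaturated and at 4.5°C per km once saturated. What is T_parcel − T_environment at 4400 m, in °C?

+16.72°C (parcel warmer than environment)

Parcel:
  1000 → 2400 m (dry, 9.8°C/km): ΔT = -9.8 × 1.4 = -13.72°C → T = 5.48°C
  2400 → 4400 m (saturated, 4.5°C/km): ΔT = -4.5 × 2 = -9°C → T = -3.52°C
Environment:
  1000 → 4400 m (environment, 11.6°C/km): ΔT = -11.6 × 3.4 = -39.44°C → T = -20.24°C
T_parcel − T_env = -3.52 − (-20.24) = +16.72°C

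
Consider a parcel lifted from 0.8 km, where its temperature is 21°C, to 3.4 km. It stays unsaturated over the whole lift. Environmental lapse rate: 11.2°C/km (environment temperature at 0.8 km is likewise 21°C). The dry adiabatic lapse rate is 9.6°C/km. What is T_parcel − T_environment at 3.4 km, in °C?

Parcel:
  800 → 3400 m (dry, 9.6°C/km): ΔT = -9.6 × 2.6 = -24.96°C → T = -3.96°C
Environment:
  800 → 3400 m (environment, 11.2°C/km): ΔT = -11.2 × 2.6 = -29.12°C → T = -8.12°C
T_parcel − T_env = -3.96 − (-8.12) = +4.16°C

+4.16°C (parcel warmer than environment)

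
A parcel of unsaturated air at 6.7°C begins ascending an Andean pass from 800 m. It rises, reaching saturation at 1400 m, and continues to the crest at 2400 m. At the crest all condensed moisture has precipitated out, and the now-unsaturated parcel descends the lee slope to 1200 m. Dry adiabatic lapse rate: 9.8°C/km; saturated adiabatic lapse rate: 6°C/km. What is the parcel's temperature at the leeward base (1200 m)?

6.58°C

Dry to 1400 m: -9.8 × 0.6 km = -5.88°C, so T = 0.82°C.
Saturated to 2400 m: -6 × 1 km = -6°C, so T = -5.18°C.
Dry descent to 1200 m: +9.8 × 1.2 km = +11.76°C, so T = 6.58°C.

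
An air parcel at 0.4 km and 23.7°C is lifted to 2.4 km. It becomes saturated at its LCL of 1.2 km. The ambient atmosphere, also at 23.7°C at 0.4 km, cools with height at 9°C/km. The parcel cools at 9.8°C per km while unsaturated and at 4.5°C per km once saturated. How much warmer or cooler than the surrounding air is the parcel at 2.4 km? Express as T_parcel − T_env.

+4.76°C (parcel warmer than environment)

Parcel:
  From 400 m to 1200 m (dry): cools by 9.8 × 0.8 = 7.84°C, giving 15.86°C.
  From 1200 m to 2400 m (saturated): cools by 4.5 × 1.2 = 5.4°C, giving 10.46°C.
Environment:
  From 400 m to 2400 m (environment): cools by 9 × 2 = 18°C, giving 5.7°C.
T_parcel − T_env = 10.46 − 5.7 = +4.76°C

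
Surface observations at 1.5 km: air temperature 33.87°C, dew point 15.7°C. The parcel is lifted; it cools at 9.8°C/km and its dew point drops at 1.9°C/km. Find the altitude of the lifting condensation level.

3.8 km

T and T_d converge at 9.8 − 1.9 = 7.9°C per km
Height above start = (33.87 − 15.7) / 7.9 = 2.3 km
LCL altitude = 1500 m + 2300 m = 3800 m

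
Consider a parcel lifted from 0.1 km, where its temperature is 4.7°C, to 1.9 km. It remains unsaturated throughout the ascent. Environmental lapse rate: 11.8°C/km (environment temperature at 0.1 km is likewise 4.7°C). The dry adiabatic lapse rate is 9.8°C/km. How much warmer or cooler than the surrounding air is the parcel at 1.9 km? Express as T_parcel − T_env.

+3.6°C (parcel warmer than environment)

Parcel:
  100 → 1900 m (dry, 9.8°C/km): ΔT = -9.8 × 1.8 = -17.64°C → T = -12.94°C
Environment:
  100 → 1900 m (environment, 11.8°C/km): ΔT = -11.8 × 1.8 = -21.24°C → T = -16.54°C
T_parcel − T_env = -12.94 − (-16.54) = +3.6°C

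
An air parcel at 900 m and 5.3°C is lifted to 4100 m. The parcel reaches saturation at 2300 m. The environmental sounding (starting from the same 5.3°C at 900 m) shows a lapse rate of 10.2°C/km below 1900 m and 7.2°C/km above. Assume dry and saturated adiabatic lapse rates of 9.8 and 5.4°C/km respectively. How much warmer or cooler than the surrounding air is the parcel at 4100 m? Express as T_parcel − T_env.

Parcel:
  900–2300 m, dry: Δz = 1.4 km ⇒ ΔT = -13.72°C; T = -8.42°C
  2300–4100 m, saturated: Δz = 1.8 km ⇒ ΔT = -9.72°C; T = -18.14°C
Environment:
  900–1900 m, environment, lower layer: Δz = 1 km ⇒ ΔT = -10.2°C; T = -4.9°C
  1900–4100 m, environment, upper layer: Δz = 2.2 km ⇒ ΔT = -15.84°C; T = -20.74°C
T_parcel − T_env = -18.14 − (-20.74) = +2.6°C

+2.6°C (parcel warmer than environment)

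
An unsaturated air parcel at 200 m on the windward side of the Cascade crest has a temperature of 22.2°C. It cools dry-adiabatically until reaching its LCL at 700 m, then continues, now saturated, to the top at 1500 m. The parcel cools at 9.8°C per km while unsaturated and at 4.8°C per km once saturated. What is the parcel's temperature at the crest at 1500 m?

200 → 700 m (dry, 9.8°C/km): ΔT = -9.8 × 0.5 = -4.9°C → T = 17.3°C
700 → 1500 m (saturated, 4.8°C/km): ΔT = -4.8 × 0.8 = -3.84°C → T = 13.46°C

13.46°C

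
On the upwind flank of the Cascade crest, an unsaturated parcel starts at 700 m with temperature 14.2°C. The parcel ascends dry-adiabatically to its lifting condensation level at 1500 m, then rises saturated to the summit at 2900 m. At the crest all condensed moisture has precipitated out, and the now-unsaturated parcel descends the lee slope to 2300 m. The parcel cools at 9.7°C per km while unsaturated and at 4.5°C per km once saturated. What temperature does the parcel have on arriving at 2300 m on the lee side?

5.96°C

700 → 1500 m (dry, 9.7°C/km): ΔT = -9.7 × 0.8 = -7.76°C → T = 6.44°C
1500 → 2900 m (saturated, 4.5°C/km): ΔT = -4.5 × 1.4 = -6.3°C → T = 0.14°C
2900 → 2300 m (dry descent, 9.7°C/km): ΔT = +9.7 × 0.6 = +5.82°C → T = 5.96°C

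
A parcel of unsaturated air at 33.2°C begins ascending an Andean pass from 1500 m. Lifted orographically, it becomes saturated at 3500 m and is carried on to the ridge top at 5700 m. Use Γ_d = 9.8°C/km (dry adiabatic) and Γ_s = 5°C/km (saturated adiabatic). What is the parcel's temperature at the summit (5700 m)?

2.6°C

Dry to 3500 m: -9.8 × 2 km = -19.6°C, so T = 13.6°C.
Saturated to 5700 m: -5 × 2.2 km = -11°C, so T = 2.6°C.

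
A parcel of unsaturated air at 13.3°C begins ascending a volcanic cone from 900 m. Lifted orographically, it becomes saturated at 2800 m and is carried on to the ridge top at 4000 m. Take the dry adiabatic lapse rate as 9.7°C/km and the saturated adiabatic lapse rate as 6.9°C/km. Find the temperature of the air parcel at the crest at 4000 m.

-13.41°C

Dry to 2800 m: -9.7 × 1.9 km = -18.43°C, so T = -5.13°C.
Saturated to 4000 m: -6.9 × 1.2 km = -8.28°C, so T = -13.41°C.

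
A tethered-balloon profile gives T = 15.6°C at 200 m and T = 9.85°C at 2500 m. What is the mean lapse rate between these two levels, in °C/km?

2.5°C/km

Γ = −ΔT/Δz = (15.6 − 9.85) / (2500 − 200) m
  = 5.75°C / 2.3 km = 2.5°C/km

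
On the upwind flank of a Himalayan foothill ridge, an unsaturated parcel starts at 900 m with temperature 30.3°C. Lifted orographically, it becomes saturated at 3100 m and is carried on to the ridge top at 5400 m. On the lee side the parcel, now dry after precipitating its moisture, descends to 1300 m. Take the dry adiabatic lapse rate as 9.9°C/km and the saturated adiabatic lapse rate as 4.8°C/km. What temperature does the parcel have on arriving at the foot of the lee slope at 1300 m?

Dry to 3100 m: -9.9 × 2.2 km = -21.78°C, so T = 8.52°C.
Saturated to 5400 m: -4.8 × 2.3 km = -11.04°C, so T = -2.52°C.
Dry descent to 1300 m: +9.9 × 4.1 km = +40.59°C, so T = 38.07°C.

38.07°C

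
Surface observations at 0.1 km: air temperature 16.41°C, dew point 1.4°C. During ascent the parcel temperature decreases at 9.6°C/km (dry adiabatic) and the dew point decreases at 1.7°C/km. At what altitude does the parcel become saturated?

2 km

T and T_d converge at 9.6 − 1.7 = 7.9°C per km
Height above start = (16.41 − 1.4) / 7.9 = 1.9 km
LCL altitude = 100 m + 1900 m = 2000 m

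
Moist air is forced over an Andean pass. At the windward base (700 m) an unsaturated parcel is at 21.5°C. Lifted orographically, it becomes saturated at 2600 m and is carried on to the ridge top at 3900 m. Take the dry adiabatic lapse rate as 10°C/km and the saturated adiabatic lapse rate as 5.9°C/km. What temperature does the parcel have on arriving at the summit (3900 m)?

700–2600 m, dry: Δz = 1.9 km ⇒ ΔT = -19°C; T = 2.5°C
2600–3900 m, saturated: Δz = 1.3 km ⇒ ΔT = -7.67°C; T = -5.17°C

-5.17°C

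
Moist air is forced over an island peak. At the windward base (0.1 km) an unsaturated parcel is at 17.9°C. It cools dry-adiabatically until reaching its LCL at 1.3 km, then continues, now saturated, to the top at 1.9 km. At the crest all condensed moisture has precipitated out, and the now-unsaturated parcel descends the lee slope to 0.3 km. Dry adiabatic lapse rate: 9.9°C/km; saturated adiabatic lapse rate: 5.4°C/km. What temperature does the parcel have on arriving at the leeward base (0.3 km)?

18.62°C

From 100 m to 1300 m (dry): cools by 9.9 × 1.2 = 11.88°C, giving 6.02°C.
From 1300 m to 1900 m (saturated): cools by 5.4 × 0.6 = 3.24°C, giving 2.78°C.
From 1900 m to 300 m (dry descent): warms by 9.9 × 1.6 = 15.84°C, giving 18.62°C.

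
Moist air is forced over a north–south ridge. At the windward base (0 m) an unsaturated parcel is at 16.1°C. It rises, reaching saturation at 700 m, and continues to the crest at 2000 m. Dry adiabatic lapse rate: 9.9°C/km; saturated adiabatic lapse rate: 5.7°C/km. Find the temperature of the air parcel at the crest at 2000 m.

1.76°C

Dry to 700 m: -9.9 × 0.7 km = -6.93°C, so T = 9.17°C.
Saturated to 2000 m: -5.7 × 1.3 km = -7.41°C, so T = 1.76°C.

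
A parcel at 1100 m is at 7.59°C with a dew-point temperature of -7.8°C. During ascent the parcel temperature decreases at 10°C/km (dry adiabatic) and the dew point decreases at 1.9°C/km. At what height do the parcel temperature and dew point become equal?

T and T_d converge at 10 − 1.9 = 8.1°C per km
Height above start = (7.59 − (-7.8)) / 8.1 = 1.9 km
LCL altitude = 1100 m + 1900 m = 3000 m

3000 m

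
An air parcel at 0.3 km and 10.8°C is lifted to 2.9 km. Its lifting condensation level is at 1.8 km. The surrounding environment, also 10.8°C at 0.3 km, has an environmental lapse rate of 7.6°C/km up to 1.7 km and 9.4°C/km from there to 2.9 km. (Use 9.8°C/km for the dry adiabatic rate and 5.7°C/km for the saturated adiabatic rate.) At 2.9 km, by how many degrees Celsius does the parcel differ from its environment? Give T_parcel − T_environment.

+0.95°C (parcel warmer than environment)

Parcel:
  From 300 m to 1800 m (dry): cools by 9.8 × 1.5 = 14.7°C, giving -3.9°C.
  From 1800 m to 2900 m (saturated): cools by 5.7 × 1.1 = 6.27°C, giving -10.17°C.
Environment:
  From 300 m to 1700 m (environment, lower layer): cools by 7.6 × 1.4 = 10.64°C, giving 0.16°C.
  From 1700 m to 2900 m (environment, upper layer): cools by 9.4 × 1.2 = 11.28°C, giving -11.12°C.
T_parcel − T_env = -10.17 − (-11.12) = +0.95°C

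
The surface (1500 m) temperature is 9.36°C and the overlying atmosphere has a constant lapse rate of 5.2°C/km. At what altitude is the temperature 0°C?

3300 m

Height above start = (9.36 − 0) / 5.2 = 1.8 km
Altitude = 1500 m + 1800 m = 3300 m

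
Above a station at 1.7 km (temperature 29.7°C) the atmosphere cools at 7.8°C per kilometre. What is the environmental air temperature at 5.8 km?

1700–5800 m, environmental: Δz = 4.1 km ⇒ ΔT = -31.98°C; T = -2.28°C

-2.28°C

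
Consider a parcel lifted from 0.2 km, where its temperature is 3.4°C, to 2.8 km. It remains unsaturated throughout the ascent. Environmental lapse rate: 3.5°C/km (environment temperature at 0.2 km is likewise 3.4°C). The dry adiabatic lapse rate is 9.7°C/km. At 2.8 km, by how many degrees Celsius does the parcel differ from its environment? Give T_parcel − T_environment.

Parcel:
  From 200 m to 2800 m (dry): cools by 9.7 × 2.6 = 25.22°C, giving -21.82°C.
Environment:
  From 200 m to 2800 m (environment): cools by 3.5 × 2.6 = 9.1°C, giving -5.7°C.
T_parcel − T_env = -21.82 − (-5.7) = -16.12°C

-16.12°C (parcel cooler than environment)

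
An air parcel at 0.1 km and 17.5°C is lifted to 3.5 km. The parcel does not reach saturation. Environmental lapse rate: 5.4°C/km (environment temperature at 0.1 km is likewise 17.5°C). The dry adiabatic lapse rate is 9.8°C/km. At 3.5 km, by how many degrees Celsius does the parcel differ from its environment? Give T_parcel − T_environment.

Parcel:
  From 100 m to 3500 m (dry): cools by 9.8 × 3.4 = 33.32°C, giving -15.82°C.
Environment:
  From 100 m to 3500 m (environment): cools by 5.4 × 3.4 = 18.36°C, giving -0.86°C.
T_parcel − T_env = -15.82 − (-0.86) = -14.96°C

-14.96°C (parcel cooler than environment)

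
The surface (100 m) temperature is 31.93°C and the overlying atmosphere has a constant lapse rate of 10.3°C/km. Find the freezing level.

Height above start = (31.93 − 0) / 10.3 = 3.1 km
Altitude = 100 m + 3100 m = 3200 m

3200 m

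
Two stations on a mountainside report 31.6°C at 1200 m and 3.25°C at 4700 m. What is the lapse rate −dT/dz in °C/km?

8.1°C/km

Γ = −ΔT/Δz = (31.6 − 3.25) / (4700 − 1200) m
  = 28.35°C / 3.5 km = 8.1°C/km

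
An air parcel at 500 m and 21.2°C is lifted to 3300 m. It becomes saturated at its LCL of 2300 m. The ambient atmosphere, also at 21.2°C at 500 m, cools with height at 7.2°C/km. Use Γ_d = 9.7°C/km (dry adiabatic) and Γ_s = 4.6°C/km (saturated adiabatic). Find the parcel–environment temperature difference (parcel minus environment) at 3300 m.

-1.9°C (parcel cooler than environment)

Parcel:
  500–2300 m, dry: Δz = 1.8 km ⇒ ΔT = -17.46°C; T = 3.74°C
  2300–3300 m, saturated: Δz = 1 km ⇒ ΔT = -4.6°C; T = -0.86°C
Environment:
  500–3300 m, environment: Δz = 2.8 km ⇒ ΔT = -20.16°C; T = 1.04°C
T_parcel − T_env = -0.86 − 1.04 = -1.9°C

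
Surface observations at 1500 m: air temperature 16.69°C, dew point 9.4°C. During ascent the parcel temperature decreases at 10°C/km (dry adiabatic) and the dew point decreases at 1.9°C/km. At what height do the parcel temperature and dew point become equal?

T and T_d converge at 10 − 1.9 = 8.1°C per km
Height above start = (16.69 − 9.4) / 8.1 = 0.9 km
LCL altitude = 1500 m + 900 m = 2400 m

2400 m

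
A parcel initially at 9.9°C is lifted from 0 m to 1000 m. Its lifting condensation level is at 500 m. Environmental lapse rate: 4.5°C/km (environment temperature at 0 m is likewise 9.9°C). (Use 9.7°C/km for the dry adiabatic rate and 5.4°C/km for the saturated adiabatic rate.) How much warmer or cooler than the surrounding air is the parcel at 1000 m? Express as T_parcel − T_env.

Parcel:
  0 → 500 m (dry, 9.7°C/km): ΔT = -9.7 × 0.5 = -4.85°C → T = 5.05°C
  500 → 1000 m (saturated, 5.4°C/km): ΔT = -5.4 × 0.5 = -2.7°C → T = 2.35°C
Environment:
  0 → 1000 m (environment, 4.5°C/km): ΔT = -4.5 × 1 = -4.5°C → T = 5.4°C
T_parcel − T_env = 2.35 − 5.4 = -3.05°C

-3.05°C (parcel cooler than environment)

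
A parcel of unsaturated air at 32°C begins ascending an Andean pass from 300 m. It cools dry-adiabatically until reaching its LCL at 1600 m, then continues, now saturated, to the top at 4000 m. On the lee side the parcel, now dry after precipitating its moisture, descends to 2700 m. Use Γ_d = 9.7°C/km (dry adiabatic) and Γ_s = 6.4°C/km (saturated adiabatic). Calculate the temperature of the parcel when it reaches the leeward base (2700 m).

From 300 m to 1600 m (dry): cools by 9.7 × 1.3 = 12.61°C, giving 19.39°C.
From 1600 m to 4000 m (saturated): cools by 6.4 × 2.4 = 15.36°C, giving 4.03°C.
From 4000 m to 2700 m (dry descent): warms by 9.7 × 1.3 = 12.61°C, giving 16.64°C.

16.64°C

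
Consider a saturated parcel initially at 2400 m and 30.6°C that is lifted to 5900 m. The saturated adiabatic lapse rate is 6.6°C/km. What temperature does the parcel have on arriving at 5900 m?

7.5°C

2400 → 5900 m (saturated adiabatic, 6.6°C/km): ΔT = -6.6 × 3.5 = -23.1°C → T = 7.5°C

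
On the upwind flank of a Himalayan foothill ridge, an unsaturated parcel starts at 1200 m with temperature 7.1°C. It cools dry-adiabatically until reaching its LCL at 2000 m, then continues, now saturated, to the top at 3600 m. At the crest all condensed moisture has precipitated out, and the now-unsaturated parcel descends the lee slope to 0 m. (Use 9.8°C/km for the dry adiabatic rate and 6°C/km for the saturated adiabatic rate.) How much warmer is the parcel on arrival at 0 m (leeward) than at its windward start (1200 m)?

From 1200 m to 2000 m (dry): cools by 9.8 × 0.8 = 7.84°C, giving -0.74°C.
From 2000 m to 3600 m (saturated): cools by 6 × 1.6 = 9.6°C, giving -10.34°C.
From 3600 m to 0 m (dry descent): warms by 9.8 × 3.6 = 35.28°C, giving 24.94°C.
Net change vs windward start: 24.94 − 7.1 = +17.84°C

+17.84°C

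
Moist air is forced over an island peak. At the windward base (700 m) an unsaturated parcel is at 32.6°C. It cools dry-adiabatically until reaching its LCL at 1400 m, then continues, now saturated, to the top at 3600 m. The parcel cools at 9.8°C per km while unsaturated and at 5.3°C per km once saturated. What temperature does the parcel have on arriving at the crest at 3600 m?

Dry to 1400 m: -9.8 × 0.7 km = -6.86°C, so T = 25.74°C.
Saturated to 3600 m: -5.3 × 2.2 km = -11.66°C, so T = 14.08°C.

14.08°C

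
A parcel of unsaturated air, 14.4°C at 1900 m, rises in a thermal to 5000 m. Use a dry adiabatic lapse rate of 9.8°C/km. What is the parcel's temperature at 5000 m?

-15.98°C

1900 → 5000 m (dry adiabatic, 9.8°C/km): ΔT = -9.8 × 3.1 = -30.38°C → T = -15.98°C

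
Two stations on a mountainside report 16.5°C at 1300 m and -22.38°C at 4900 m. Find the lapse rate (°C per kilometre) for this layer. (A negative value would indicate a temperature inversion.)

10.8°C/km

Γ = −ΔT/Δz = (16.5 − (-22.38)) / (4900 − 1300) m
  = 38.88°C / 3.6 km = 10.8°C/km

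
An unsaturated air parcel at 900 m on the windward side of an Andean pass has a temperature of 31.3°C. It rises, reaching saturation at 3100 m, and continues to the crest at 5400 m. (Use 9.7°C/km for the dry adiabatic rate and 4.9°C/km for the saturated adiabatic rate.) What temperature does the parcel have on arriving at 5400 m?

Dry to 3100 m: -9.7 × 2.2 km = -21.34°C, so T = 9.96°C.
Saturated to 5400 m: -4.9 × 2.3 km = -11.27°C, so T = -1.31°C.

-1.31°C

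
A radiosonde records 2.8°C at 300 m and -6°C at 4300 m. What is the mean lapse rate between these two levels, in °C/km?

2.2°C/km

Γ = −ΔT/Δz = (2.8 − (-6)) / (4300 − 300) m
  = 8.8°C / 4 km = 2.2°C/km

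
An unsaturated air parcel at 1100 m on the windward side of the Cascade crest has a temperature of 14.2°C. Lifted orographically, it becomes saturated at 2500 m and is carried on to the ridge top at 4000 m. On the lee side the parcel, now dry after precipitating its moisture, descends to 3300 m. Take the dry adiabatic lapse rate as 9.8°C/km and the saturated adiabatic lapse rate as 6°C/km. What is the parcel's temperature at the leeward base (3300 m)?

Dry to 2500 m: -9.8 × 1.4 km = -13.72°C, so T = 0.48°C.
Saturated to 4000 m: -6 × 1.5 km = -9°C, so T = -8.52°C.
Dry descent to 3300 m: +9.8 × 0.7 km = +6.86°C, so T = -1.66°C.

-1.66°C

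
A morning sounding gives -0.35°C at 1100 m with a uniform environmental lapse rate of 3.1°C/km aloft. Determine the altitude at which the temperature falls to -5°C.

2600 m

Height above start = (-0.35 − (-5)) / 3.1 = 1.5 km
Altitude = 1100 m + 1500 m = 2600 m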